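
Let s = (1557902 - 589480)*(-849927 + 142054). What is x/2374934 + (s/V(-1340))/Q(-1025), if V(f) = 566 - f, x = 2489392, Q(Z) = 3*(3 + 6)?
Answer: -407016030074814025/30554713377 ≈ -1.3321e+7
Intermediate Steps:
Q(Z) = 27 (Q(Z) = 3*9 = 27)
s = -685519786406 (s = 968422*(-707873) = -685519786406)
x/2374934 + (s/V(-1340))/Q(-1025) = 2489392/2374934 - 685519786406/(566 - 1*(-1340))/27 = 2489392*(1/2374934) - 685519786406/(566 + 1340)*(1/27) = 1244696/1187467 - 685519786406/1906*(1/27) = 1244696/1187467 - 685519786406*1/1906*(1/27) = 1244696/1187467 - 342759893203/953*1/27 = 1244696/1187467 - 342759893203/25731 = -407016030074814025/30554713377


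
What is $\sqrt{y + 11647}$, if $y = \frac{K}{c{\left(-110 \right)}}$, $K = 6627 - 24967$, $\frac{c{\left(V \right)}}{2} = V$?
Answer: $\frac{\sqrt{1419374}}{11} \approx 108.31$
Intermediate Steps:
$c{\left(V \right)} = 2 V$
$K = -18340$ ($K = 6627 - 24967 = -18340$)
$y = \frac{917}{11}$ ($y = - \frac{18340}{2 \left(-110\right)} = - \frac{18340}{-220} = \left(-18340\right) \left(- \frac{1}{220}\right) = \frac{917}{11} \approx 83.364$)
$\sqrt{y + 11647} = \sqrt{\frac{917}{11} + 11647} = \sqrt{\frac{129034}{11}} = \frac{\sqrt{1419374}}{11}$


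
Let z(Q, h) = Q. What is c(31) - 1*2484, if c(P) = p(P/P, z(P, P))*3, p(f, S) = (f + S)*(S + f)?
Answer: 588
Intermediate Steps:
p(f, S) = (S + f)**2 (p(f, S) = (S + f)*(S + f) = (S + f)**2)
c(P) = 3*(1 + P)**2 (c(P) = (P + P/P)**2*3 = (P + 1)**2*3 = (1 + P)**2*3 = 3*(1 + P)**2)
c(31) - 1*2484 = 3*(1 + 31)**2 - 1*2484 = 3*32**2 - 2484 = 3*1024 - 2484 = 3072 - 2484 = 588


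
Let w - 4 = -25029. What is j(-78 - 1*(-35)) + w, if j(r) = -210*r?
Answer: -15995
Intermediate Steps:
w = -25025 (w = 4 - 25029 = -25025)
j(-78 - 1*(-35)) + w = -210*(-78 - 1*(-35)) - 25025 = -210*(-78 + 35) - 25025 = -210*(-43) - 25025 = 9030 - 25025 = -15995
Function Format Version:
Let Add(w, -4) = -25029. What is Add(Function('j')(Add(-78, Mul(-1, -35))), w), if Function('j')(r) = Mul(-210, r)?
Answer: -15995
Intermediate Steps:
w = -25025 (w = Add(4, -25029) = -25025)
Add(Function('j')(Add(-78, Mul(-1, -35))), w) = Add(Mul(-210, Add(-78, Mul(-1, -35))), -25025) = Add(Mul(-210, Add(-78, 35)), -25025) = Add(Mul(-210, -43), -25025) = Add(9030, -25025) = -15995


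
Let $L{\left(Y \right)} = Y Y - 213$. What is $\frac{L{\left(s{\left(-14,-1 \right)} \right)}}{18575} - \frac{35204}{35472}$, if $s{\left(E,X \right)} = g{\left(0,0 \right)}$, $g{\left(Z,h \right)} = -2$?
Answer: $- \frac{165331987}{164723100} \approx -1.0037$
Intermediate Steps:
$s{\left(E,X \right)} = -2$
$L{\left(Y \right)} = -213 + Y^{2}$ ($L{\left(Y \right)} = Y^{2} - 213 = -213 + Y^{2}$)
$\frac{L{\left(s{\left(-14,-1 \right)} \right)}}{18575} - \frac{35204}{35472} = \frac{-213 + \left(-2\right)^{2}}{18575} - \frac{35204}{35472} = \left(-213 + 4\right) \frac{1}{18575} - \frac{8801}{8868} = \left(-209\right) \frac{1}{18575} - \frac{8801}{8868} = - \frac{209}{18575} - \frac{8801}{8868} = - \frac{165331987}{164723100}$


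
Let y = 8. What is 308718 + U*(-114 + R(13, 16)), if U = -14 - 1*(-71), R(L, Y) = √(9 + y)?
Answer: 302220 + 57*√17 ≈ 3.0246e+5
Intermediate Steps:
R(L, Y) = √17 (R(L, Y) = √(9 + 8) = √17)
U = 57 (U = -14 + 71 = 57)
308718 + U*(-114 + R(13, 16)) = 308718 + 57*(-114 + √17) = 308718 + (-6498 + 57*√17) = 302220 + 57*√17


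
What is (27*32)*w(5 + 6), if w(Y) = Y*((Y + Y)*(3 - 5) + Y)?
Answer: -313632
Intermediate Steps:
w(Y) = -3*Y² (w(Y) = Y*((2*Y)*(-2) + Y) = Y*(-4*Y + Y) = Y*(-3*Y) = -3*Y²)
(27*32)*w(5 + 6) = (27*32)*(-3*(5 + 6)²) = 864*(-3*11²) = 864*(-3*121) = 864*(-363) = -313632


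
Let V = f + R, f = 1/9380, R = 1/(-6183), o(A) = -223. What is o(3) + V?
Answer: -12933231617/57996540 ≈ -223.00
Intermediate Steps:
R = -1/6183 ≈ -0.00016173
f = 1/9380 ≈ 0.00010661
V = -3197/57996540 (V = 1/9380 - 1/6183 = -3197/57996540 ≈ -5.5124e-5)
o(3) + V = -223 - 3197/57996540 = -12933231617/57996540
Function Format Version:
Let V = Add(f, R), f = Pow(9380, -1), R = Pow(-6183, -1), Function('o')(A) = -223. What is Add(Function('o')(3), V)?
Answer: Rational(-12933231617, 57996540) ≈ -223.00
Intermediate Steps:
R = Rational(-1, 6183) ≈ -0.00016173
f = Rational(1, 9380) ≈ 0.00010661
V = Rational(-3197, 57996540) (V = Add(Rational(1, 9380), Rational(-1, 6183)) = Rational(-3197, 57996540) ≈ -5.5124e-5)
Add(Function('o')(3), V) = Add(-223, Rational(-3197, 57996540)) = Rational(-12933231617, 57996540)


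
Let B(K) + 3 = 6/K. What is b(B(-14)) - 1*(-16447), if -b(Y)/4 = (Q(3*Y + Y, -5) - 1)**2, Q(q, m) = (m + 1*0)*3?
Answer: 15423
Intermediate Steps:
B(K) = -3 + 6/K
Q(q, m) = 3*m (Q(q, m) = (m + 0)*3 = m*3 = 3*m)
b(Y) = -1024 (b(Y) = -4*(3*(-5) - 1)**2 = -4*(-15 - 1)**2 = -4*(-16)**2 = -4*256 = -1024)
b(B(-14)) - 1*(-16447) = -1024 - 1*(-16447) = -1024 + 16447 = 15423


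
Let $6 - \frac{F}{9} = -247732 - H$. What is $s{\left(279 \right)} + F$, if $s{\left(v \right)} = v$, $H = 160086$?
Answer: $3670695$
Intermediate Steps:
$F = 3670416$ ($F = 54 - 9 \left(-247732 - 160086\right) = 54 - -3670362 = 54 + 3670362 = 3670416$)
$s{\left(279 \right)} + F = 279 + 3670416 = 3670695$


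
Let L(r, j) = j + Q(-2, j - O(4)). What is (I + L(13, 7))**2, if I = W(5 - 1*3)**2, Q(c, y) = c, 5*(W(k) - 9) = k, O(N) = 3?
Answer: 5447556/625 ≈ 8716.1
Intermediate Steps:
W(k) = 9 + k/5
I = 2209/25 (I = (9 + (5 - 1*3)/5)**2 = (9 + (5 - 3)/5)**2 = (9 + (1/5)*2)**2 = (9 + 2/5)**2 = (47/5)**2 = 2209/25 ≈ 88.360)
L(r, j) = -2 + j (L(r, j) = j - 2 = -2 + j)
(I + L(13, 7))**2 = (2209/25 + (-2 + 7))**2 = (2209/25 + 5)**2 = (2334/25)**2 = 5447556/625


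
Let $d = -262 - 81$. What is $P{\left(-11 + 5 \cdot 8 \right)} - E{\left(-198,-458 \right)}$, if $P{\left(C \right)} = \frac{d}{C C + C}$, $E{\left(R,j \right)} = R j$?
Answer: $- \frac{78895423}{870} \approx -90684.0$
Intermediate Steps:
$d = -343$ ($d = -262 - 81 = -343$)
$P{\left(C \right)} = - \frac{343}{C + C^{2}}$ ($P{\left(C \right)} = - \frac{343}{C C + C} = - \frac{343}{C^{2} + C} = - \frac{343}{C + C^{2}}$)
$P{\left(-11 + 5 \cdot 8 \right)} - E{\left(-198,-458 \right)} = - \frac{343}{\left(-11 + 5 \cdot 8\right) \left(1 + \left(-11 + 5 \cdot 8\right)\right)} - \left(-198\right) \left(-458\right) = - \frac{343}{\left(-11 + 40\right) \left(1 + \left(-11 + 40\right)\right)} - 90684 = - \frac{343}{29 \left(1 + 29\right)} - 90684 = \left(-343\right) \frac{1}{29} \cdot \frac{1}{30} - 90684 = - \frac{343}{870} - 90684 = - \frac{78895423}{870}$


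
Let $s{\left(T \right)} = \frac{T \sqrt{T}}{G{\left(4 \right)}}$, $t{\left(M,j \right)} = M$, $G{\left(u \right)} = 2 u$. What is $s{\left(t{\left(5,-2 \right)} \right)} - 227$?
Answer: $-227 + \frac{5 \sqrt{5}}{8} \approx -225.6$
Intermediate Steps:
$s{\left(T \right)} = \frac{T^{\frac{3}{2}}}{8}$ ($s{\left(T \right)} = \frac{T \sqrt{T}}{2 \cdot 4} = \frac{T^{\frac{3}{2}}}{8}$)
$s{\left(t{\left(5,-2 \right)} \right)} - 227 = \frac{5^{\frac{3}{2}}}{8} - 227 = \frac{5 \sqrt{5}}{8} - 227 = -227 + \frac{5 \sqrt{5}}{8}$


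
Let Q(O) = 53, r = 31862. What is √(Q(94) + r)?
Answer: √31915 ≈ 178.65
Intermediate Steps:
√(Q(94) + r) = √(53 + 31862) = √31915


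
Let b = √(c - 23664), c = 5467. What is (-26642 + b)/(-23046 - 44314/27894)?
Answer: 371575974/321444719 - 13947*I*√18197/321444719 ≈ 1.156 - 0.0058529*I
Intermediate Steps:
b = I*√18197 (b = √(5467 - 23664) = √(-18197) = I*√18197 ≈ 134.9*I)
(-26642 + b)/(-23046 - 44314/27894) = (-26642 + I*√18197)/(-23046 - 44314/27894) = (-26642 + I*√18197)/(-23046 - 44314*1/27894) = (-26642 + I*√18197)/(-23046 - 22157/13947) = (-26642 + I*√18197)/(-321444719/13947) = (-26642 + I*√18197)*(-13947/321444719) = 371575974/321444719 - 13947*I*√18197/321444719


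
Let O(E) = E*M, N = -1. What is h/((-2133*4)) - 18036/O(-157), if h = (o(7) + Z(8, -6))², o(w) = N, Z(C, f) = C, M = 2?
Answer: 76933883/1339524 ≈ 57.434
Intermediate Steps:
o(w) = -1
O(E) = 2*E (O(E) = E*2 = 2*E)
h = 49 (h = (-1 + 8)² = 7² = 49)
h/((-2133*4)) - 18036/O(-157) = 49/((-2133*4)) - 18036/(2*(-157)) = 49/(-8532) - 18036/(-314) = 49*(-1/8532) - 18036*(-1/314) = -49/8532 + 9018/157 = 76933883/1339524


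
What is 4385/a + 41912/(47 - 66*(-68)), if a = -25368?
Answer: 1043337641/115043880 ≈ 9.0690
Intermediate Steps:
4385/a + 41912/(47 - 66*(-68)) = 4385/(-25368) + 41912/(47 - 66*(-68)) = 4385*(-1/25368) + 41912/(47 + 4488) = -4385/25368 + 41912/4535 = 1043337641/115043880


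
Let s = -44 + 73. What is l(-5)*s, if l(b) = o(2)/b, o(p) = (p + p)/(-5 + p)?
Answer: 116/15 ≈ 7.7333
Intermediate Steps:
o(p) = 2*p/(-5 + p) (o(p) = (2*p)/(-5 + p) = 2*p/(-5 + p))
s = 29
l(b) = -4/(3*b) (l(b) = (2*2/(-5 + 2))/b = (2*2/(-3))/b = (2*2*(-⅓))/b = -4/(3*b))
l(-5)*s = -4/3/(-5)*29 = -4/3*(-⅕)*29 = (4/15)*29 = 116/15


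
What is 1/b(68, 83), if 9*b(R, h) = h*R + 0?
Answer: 9/5644 ≈ 0.0015946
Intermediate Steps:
b(R, h) = R*h/9 (b(R, h) = (h*R + 0)/9 = (R*h + 0)/9 = (R*h)/9 = R*h/9)
1/b(68, 83) = 1/((⅑)*68*83) = 1/(5644/9) = 9/5644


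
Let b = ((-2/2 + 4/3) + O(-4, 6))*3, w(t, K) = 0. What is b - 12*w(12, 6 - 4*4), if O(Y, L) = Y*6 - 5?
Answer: -86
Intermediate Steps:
O(Y, L) = -5 + 6*Y (O(Y, L) = 6*Y - 5 = -5 + 6*Y)
b = -86 (b = ((-2/2 + 4/3) + (-5 + 6*(-4)))*3 = ((-2*1/2 + 4*(1/3)) + (-5 - 24))*3 = ((-1 + 4/3) - 29)*3 = (1/3 - 29)*3 = -86/3*3 = -86)
b - 12*w(12, 6 - 4*4) = -86 - 12*0 = -86 + 0 = -86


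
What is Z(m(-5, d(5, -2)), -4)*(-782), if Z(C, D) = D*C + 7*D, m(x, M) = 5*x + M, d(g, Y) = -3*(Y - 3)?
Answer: -9384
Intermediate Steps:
d(g, Y) = 9 - 3*Y (d(g, Y) = -3*(-3 + Y) = 9 - 3*Y)
m(x, M) = M + 5*x
Z(C, D) = 7*D + C*D (Z(C, D) = C*D + 7*D = 7*D + C*D)
Z(m(-5, d(5, -2)), -4)*(-782) = -4*(7 + ((9 - 3*(-2)) + 5*(-5)))*(-782) = -4*(7 + ((9 + 6) - 25))*(-782) = -4*(7 + (15 - 25))*(-782) = -4*(7 - 10)*(-782) = -4*(-3)*(-782) = 12*(-782) = -9384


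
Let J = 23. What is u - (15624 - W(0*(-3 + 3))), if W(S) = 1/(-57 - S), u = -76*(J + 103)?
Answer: -1436401/57 ≈ -25200.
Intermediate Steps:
u = -9576 (u = -76*(23 + 103) = -76*126 = -9576)
u - (15624 - W(0*(-3 + 3))) = -9576 - (15624 - (-1)/(57 + 0*(-3 + 3))) = -9576 - (15624 - (-1)/(57 + 0*0)) = -9576 - (15624 - (-1)/(57 + 0)) = -9576 - (15624 - (-1)/57) = -9576 - (15624 - 1*(-1/57)) = -9576 - (15624 + 1/57) = -9576 - 1*890569/57 = -9576 - 890569/57 = -1436401/57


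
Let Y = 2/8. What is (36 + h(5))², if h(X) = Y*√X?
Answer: (144 + √5)²/16 ≈ 1336.6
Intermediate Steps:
Y = ¼ (Y = 2*(⅛) = ¼ ≈ 0.25000)
h(X) = √X/4
(36 + h(5))² = (36 + √5/4)²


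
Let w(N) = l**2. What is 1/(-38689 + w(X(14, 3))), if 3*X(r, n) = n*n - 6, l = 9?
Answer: -1/38608 ≈ -2.5901e-5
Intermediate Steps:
X(r, n) = -2 + n**2/3 (X(r, n) = (n*n - 6)/3 = (n**2 - 6)/3 = (-6 + n**2)/3 = -2 + n**2/3)
w(N) = 81 (w(N) = 9**2 = 81)
1/(-38689 + w(X(14, 3))) = 1/(-38689 + 81) = 1/(-38608) = -1/38608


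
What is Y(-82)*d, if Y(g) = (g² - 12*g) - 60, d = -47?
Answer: -359456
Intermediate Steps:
Y(g) = -60 + g² - 12*g
Y(-82)*d = (-60 + (-82)² - 12*(-82))*(-47) = (-60 + 6724 + 984)*(-47) = 7648*(-47) = -359456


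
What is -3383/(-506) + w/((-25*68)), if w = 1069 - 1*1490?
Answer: 2982063/430100 ≈ 6.9334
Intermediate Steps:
w = -421 (w = 1069 - 1490 = -421)
-3383/(-506) + w/((-25*68)) = -3383/(-506) - 421/((-25*68)) = -3383*(-1/506) - 421/(-1700) = 3383/506 - 421*(-1/1700) = 3383/506 + 421/1700 = 2982063/430100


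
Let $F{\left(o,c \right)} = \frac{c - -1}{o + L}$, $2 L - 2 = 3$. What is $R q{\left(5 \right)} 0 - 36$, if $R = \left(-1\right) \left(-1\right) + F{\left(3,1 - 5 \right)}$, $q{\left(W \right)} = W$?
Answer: $-36$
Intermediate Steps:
$L = \frac{5}{2}$ ($L = 1 + \frac{1}{2} \cdot 3 = 1 + \frac{3}{2} = \frac{5}{2} \approx 2.5$)
$F{\left(o,c \right)} = \frac{1 + c}{\frac{5}{2} + o}$ ($F{\left(o,c \right)} = \frac{c - -1}{o + \frac{5}{2}} = \frac{c + 1}{\frac{5}{2} + o} = \frac{1 + c}{\frac{5}{2} + o}$)
$R = \frac{5}{11}$ ($R = \left(-1\right) \left(-1\right) + \frac{2 \left(1 + \left(1 - 5\right)\right)}{5 + 2 \cdot 3} = 1 + \frac{2 \left(1 + \left(1 - 5\right)\right)}{5 + 6} = 1 + \frac{2 \left(1 - 4\right)}{11} = 1 + 2 \cdot \frac{1}{11} \left(-3\right) = 1 - \frac{6}{11} = \frac{5}{11} \approx 0.45455$)
$R q{\left(5 \right)} 0 - 36 = \frac{5 \cdot 5 \cdot 0}{11} - 36 = \frac{5}{11} \cdot 0 - 36 = 0 - 36 = -36$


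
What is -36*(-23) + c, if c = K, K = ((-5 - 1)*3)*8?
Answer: 684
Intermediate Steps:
K = -144 (K = -6*3*8 = -18*8 = -144)
c = -144
-36*(-23) + c = -36*(-23) - 144 = 828 - 144 = 684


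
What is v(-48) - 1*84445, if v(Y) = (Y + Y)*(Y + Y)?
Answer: -75229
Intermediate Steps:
v(Y) = 4*Y**2 (v(Y) = (2*Y)*(2*Y) = 4*Y**2)
v(-48) - 1*84445 = 4*(-48)**2 - 1*84445 = 4*2304 - 84445 = 9216 - 84445 = -75229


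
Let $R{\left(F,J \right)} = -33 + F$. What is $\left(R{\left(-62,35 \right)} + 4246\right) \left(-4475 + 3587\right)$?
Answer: $-3686088$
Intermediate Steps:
$\left(R{\left(-62,35 \right)} + 4246\right) \left(-4475 + 3587\right) = \left(\left(-33 - 62\right) + 4246\right) \left(-4475 + 3587\right) = \left(-95 + 4246\right) \left(-888\right) = 4151 \left(-888\right) = -3686088$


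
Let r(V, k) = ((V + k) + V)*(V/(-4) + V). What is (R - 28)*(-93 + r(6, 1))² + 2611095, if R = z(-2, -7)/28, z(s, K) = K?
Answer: 41239527/16 ≈ 2.5775e+6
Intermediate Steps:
r(V, k) = 3*V*(k + 2*V)/4 (r(V, k) = (k + 2*V)*(V*(-¼) + V) = (k + 2*V)*(-V/4 + V) = (k + 2*V)*(3*V/4) = 3*V*(k + 2*V)/4)
R = -¼ (R = -7/28 = -7*1/28 = -¼ ≈ -0.25000)
(R - 28)*(-93 + r(6, 1))² + 2611095 = (-¼ - 28)*(-93 + (¾)*6*(1 + 2*6))² + 2611095 = -113*(-93 + (¾)*6*(1 + 12))²/4 + 2611095 = -113*(-93 + (¾)*6*13)²/4 + 2611095 = -113*(-93 + 117/2)²/4 + 2611095 = -113*(-69/2)²/4 + 2611095 = -113/4*4761/4 + 2611095 = -537993/16 + 2611095 = 41239527/16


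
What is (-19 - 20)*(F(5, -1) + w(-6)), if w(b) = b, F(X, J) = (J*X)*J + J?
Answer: 78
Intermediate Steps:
F(X, J) = J + X*J**2 (F(X, J) = X*J**2 + J = J + X*J**2)
(-19 - 20)*(F(5, -1) + w(-6)) = (-19 - 20)*(-(1 - 1*5) - 6) = -39*(-(1 - 5) - 6) = -39*(-1*(-4) - 6) = -39*(4 - 6) = -39*(-2) = 78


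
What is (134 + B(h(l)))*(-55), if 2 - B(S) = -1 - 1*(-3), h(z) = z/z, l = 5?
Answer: -7370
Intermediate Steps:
h(z) = 1
B(S) = 0 (B(S) = 2 - (-1 - 1*(-3)) = 2 - (-1 + 3) = 2 - 1*2 = 2 - 2 = 0)
(134 + B(h(l)))*(-55) = (134 + 0)*(-55) = 134*(-55) = -7370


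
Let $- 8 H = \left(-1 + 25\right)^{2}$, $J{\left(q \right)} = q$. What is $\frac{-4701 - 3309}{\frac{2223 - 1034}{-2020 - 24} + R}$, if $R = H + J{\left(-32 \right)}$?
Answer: $\frac{1091496}{14251} \approx 76.591$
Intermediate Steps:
$H = -72$ ($H = - \frac{\left(-1 + 25\right)^{2}}{8} = - \frac{24^{2}}{8} = \left(- \frac{1}{8}\right) 576 = -72$)
$R = -104$ ($R = -72 - 32 = -104$)
$\frac{-4701 - 3309}{\frac{2223 - 1034}{-2020 - 24} + R} = \frac{-4701 - 3309}{\frac{2223 - 1034}{-2020 - 24} - 104} = - \frac{8010}{\frac{1189}{-2044} - 104} = - \frac{8010}{1189 \left(- \frac{1}{2044}\right) - 104} = - \frac{8010}{- \frac{1189}{2044} - 104} = - \frac{8010}{- \frac{213765}{2044}} = \left(-8010\right) \left(- \frac{2044}{213765}\right) = \frac{1091496}{14251}$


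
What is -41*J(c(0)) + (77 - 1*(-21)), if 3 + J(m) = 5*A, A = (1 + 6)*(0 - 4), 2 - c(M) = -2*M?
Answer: 5961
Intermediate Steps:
c(M) = 2 + 2*M (c(M) = 2 - (-2)*M = 2 + 2*M)
A = -28 (A = 7*(-4) = -28)
J(m) = -143 (J(m) = -3 + 5*(-28) = -3 - 140 = -143)
-41*J(c(0)) + (77 - 1*(-21)) = -41*(-143) + (77 - 1*(-21)) = 5863 + (77 + 21) = 5863 + 98 = 5961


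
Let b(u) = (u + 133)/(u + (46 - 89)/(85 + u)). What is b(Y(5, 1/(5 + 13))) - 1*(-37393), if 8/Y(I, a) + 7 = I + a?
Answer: 17200685586/460339 ≈ 37365.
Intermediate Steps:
Y(I, a) = 8/(-7 + I + a) (Y(I, a) = 8/(-7 + (I + a)) = 8/(-7 + I + a))
b(u) = (133 + u)/(u - 43/(85 + u))
b(Y(5, 1/(5 + 13))) - 1*(-37393) = (11305 + (8/(-7 + 5 + 1/(5 + 13)))² + 218*(8/(-7 + 5 + 1/(5 + 13))))/(-43 + (8/(-7 + 5 + 1/(5 + 13)))² + 85*(8/(-7 + 5 + 1/(5 + 13)))) - 1*(-37393) = (11305 + (8/(-7 + 5 + 1/18))² + 218*(8/(-7 + 5 + 1/18)))/(-43 + (8/(-7 + 5 + 1/18))² + 85*(8/(-7 + 5 + 1/18))) + 37393 = (11305 + (8/(-35/18))² + 218*(8/(-35/18)))/(-43 + (8/(-35/18))² + 85*(8/(-35/18))) + 37393 = (11305 + (8*(-18/35))² + 218*(8*(-18/35)))/(-43 + (8*(-18/35))² + 85*(8*(-18/35))) + 37393 = (11305 + (-144/35)² + 218*(-144/35))/(-43 + (-144/35)² + 85*(-144/35)) + 37393 = (11305 + 20736/1225 - 31392/35)/(-43 + 20736/1225 - 2448/7) + 37393 = (12770641/1225)/(-460339/1225) + 37393 = -1225/460339*12770641/1225 + 37393 = -12770641/460339 + 37393 = 17200685586/460339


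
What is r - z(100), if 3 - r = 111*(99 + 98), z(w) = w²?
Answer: -31864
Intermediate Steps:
r = -21864 (r = 3 - 111*(99 + 98) = 3 - 111*197 = 3 - 1*21867 = 3 - 21867 = -21864)
r - z(100) = -21864 - 1*100² = -21864 - 1*10000 = -21864 - 10000 = -31864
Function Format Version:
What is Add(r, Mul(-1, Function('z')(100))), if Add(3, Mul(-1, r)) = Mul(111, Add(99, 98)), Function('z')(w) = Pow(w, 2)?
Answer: -31864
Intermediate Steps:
r = -21864 (r = Add(3, Mul(-1, Mul(111, Add(99, 98)))) = Add(3, Mul(-1, Mul(111, 197))) = Add(3, Mul(-1, 21867)) = Add(3, -21867) = -21864)
Add(r, Mul(-1, Function('z')(100))) = Add(-21864, Mul(-1, Pow(100, 2))) = Add(-21864, Mul(-1, 10000)) = Add(-21864, -10000) = -31864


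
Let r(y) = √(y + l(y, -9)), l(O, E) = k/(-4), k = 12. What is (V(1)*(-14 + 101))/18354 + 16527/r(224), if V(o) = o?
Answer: 29/6118 + 16527*√221/221 ≈ 1111.7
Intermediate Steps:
l(O, E) = -3 (l(O, E) = 12/(-4) = 12*(-¼) = -3)
r(y) = √(-3 + y) (r(y) = √(y - 3) = √(-3 + y))
(V(1)*(-14 + 101))/18354 + 16527/r(224) = (1*(-14 + 101))/18354 + 16527/(√(-3 + 224)) = (1*87)*(1/18354) + 16527/(√221) = 87*(1/18354) + 16527*(√221/221) = 29/6118 + 16527*√221/221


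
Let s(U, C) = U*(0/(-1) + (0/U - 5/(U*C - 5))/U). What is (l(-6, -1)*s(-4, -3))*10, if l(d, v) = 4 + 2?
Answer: -300/7 ≈ -42.857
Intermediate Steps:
l(d, v) = 6
s(U, C) = -5/(-5 + C*U) (s(U, C) = U*(0*(-1) + (0 - 5/(C*U - 5))/U) = U*(0 + (0 - 5/(-5 + C*U))/U) = U*(0 + (-5/(-5 + C*U))/U) = U*(0 - 5/(U*(-5 + C*U))) = U*(-5/(U*(-5 + C*U))) = -5/(-5 + C*U))
(l(-6, -1)*s(-4, -3))*10 = (6*(-5/(-5 - 3*(-4))))*10 = (6*(-5/(-5 + 12)))*10 = (6*(-5/7))*10 = -30/7*10 = -300/7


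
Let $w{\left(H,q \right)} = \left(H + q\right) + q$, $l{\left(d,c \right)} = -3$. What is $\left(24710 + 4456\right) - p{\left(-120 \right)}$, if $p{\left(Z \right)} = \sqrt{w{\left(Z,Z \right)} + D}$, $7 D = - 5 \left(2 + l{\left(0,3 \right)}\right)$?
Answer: $29166 - \frac{i \sqrt{17605}}{7} \approx 29166.0 - 18.955 i$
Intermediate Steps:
$w{\left(H,q \right)} = H + 2 q$
$D = \frac{5}{7}$ ($D = \frac{\left(-5\right) \left(2 - 3\right)}{7} = \frac{\left(-5\right) \left(-1\right)}{7} = \frac{1}{7} \cdot 5 = \frac{5}{7} \approx 0.71429$)
$p{\left(Z \right)} = \sqrt{\frac{5}{7} + 3 Z}$ ($p{\left(Z \right)} = \sqrt{\left(Z + 2 Z\right) + \frac{5}{7}} = \sqrt{3 Z + \frac{5}{7}} = \sqrt{\frac{5}{7} + 3 Z}$)
$\left(24710 + 4456\right) - p{\left(-120 \right)} = \left(24710 + 4456\right) - \frac{\sqrt{35 + 147 \left(-120\right)}}{7} = 29166 - \frac{\sqrt{35 - 17640}}{7} = 29166 - \frac{\sqrt{-17605}}{7} = 29166 - \frac{i \sqrt{17605}}{7}$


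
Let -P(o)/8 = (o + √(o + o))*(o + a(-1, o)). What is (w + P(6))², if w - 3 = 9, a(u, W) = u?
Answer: 71184 + 36480*√3 ≈ 1.3437e+5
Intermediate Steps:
P(o) = -8*(-1 + o)*(o + √2*√o) (P(o) = -8*(o + √(o + o))*(o - 1) = -8*(o + √(2*o))*(-1 + o) = -8*(o + √2*√o)*(-1 + o) = -8*(-1 + o)*(o + √2*√o))
w = 12 (w = 3 + 9 = 12)
(w + P(6))² = (12 + (-8*6² + 8*6 - 8*√2*6^(3/2) + 8*√2*√6))² = (12 + (-8*36 + 48 - 8*√2*6*√6 + 16*√3))² = (12 + (-288 + 48 - 96*√3 + 16*√3))² = (12 + (-240 - 80*√3))² = (-228 - 80*√3)²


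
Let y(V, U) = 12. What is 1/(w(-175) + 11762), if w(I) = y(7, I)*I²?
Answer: 1/379262 ≈ 2.6367e-6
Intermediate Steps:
w(I) = 12*I²
1/(w(-175) + 11762) = 1/(12*(-175)² + 11762) = 1/(12*30625 + 11762) = 1/(367500 + 11762) = 1/379262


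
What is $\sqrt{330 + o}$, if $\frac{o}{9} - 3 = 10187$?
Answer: $2 \sqrt{23010} \approx 303.38$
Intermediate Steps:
$o = 91710$ ($o = 27 + 9 \cdot 10187 = 27 + 91683 = 91710$)
$\sqrt{330 + o} = \sqrt{330 + 91710} = \sqrt{92040} = 2 \sqrt{23010}$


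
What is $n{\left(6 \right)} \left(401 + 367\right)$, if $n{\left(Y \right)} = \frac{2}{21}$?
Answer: $\frac{512}{7} \approx 73.143$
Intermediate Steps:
$n{\left(Y \right)} = \frac{2}{21}$ ($n{\left(Y \right)} = 2 \cdot \frac{1}{21} = \frac{2}{21}$)
$n{\left(6 \right)} \left(401 + 367\right) = \frac{2 \left(401 + 367\right)}{21} = \frac{2}{21} \cdot 768 = \frac{512}{7}$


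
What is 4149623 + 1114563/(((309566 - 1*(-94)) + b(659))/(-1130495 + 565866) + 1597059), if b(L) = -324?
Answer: 1247301521957005984/300581838925 ≈ 4.1496e+6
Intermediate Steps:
4149623 + 1114563/(((309566 - 1*(-94)) + b(659))/(-1130495 + 565866) + 1597059) = 4149623 + 1114563/(((309566 - 1*(-94)) - 324)/(-1130495 + 565866) + 1597059) = 4149623 + 1114563/(((309566 + 94) - 324)/(-564629) + 1597059) = 4149623 + 1114563/((309660 - 324)*(-1/564629) + 1597059) = 4149623 + 1114563/(309336*(-1/564629) + 1597059) = 4149623 + 1114563/(-309336/564629 + 1597059) = 4149623 + 1114563/(901745516775/564629) = 4149623 + 1114563*(564629/901745516775) = 4149623 + 209771530709/300581838925 = 1247301521957005984/300581838925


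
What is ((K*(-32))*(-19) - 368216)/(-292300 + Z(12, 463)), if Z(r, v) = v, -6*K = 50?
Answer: 1119848/875511 ≈ 1.2791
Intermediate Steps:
K = -25/3 (K = -⅙*50 = -25/3 ≈ -8.3333)
((K*(-32))*(-19) - 368216)/(-292300 + Z(12, 463)) = (-25/3*(-32)*(-19) - 368216)/(-292300 + 463) = ((800/3)*(-19) - 368216)/(-291837) = (-15200/3 - 368216)*(-1/291837) = -1119848/3*(-1/291837) = 1119848/875511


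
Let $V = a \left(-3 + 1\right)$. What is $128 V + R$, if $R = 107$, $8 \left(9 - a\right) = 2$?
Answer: $-2133$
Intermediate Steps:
$a = \frac{35}{4}$ ($a = 9 - \frac{1}{4} = \frac{35}{4} \approx 8.75$)
$V = - \frac{35}{2}$ ($V = \frac{35 \left(-3 + 1\right)}{4} = \frac{35}{4} \left(-2\right) = - \frac{35}{2} \approx -17.5$)
$128 V + R = 128 \left(- \frac{35}{2}\right) + 107 = -2240 + 107 = -2133$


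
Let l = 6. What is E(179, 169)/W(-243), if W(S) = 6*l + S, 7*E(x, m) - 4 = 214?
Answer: -218/1449 ≈ -0.15045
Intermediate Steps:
E(x, m) = 218/7 (E(x, m) = 4/7 + (1/7)*214 = 4/7 + 214/7 = 218/7)
W(S) = 36 + S (W(S) = 6*6 + S = 36 + S)
E(179, 169)/W(-243) = 218/(7*(36 - 243)) = (218/7)/(-207) = (218/7)*(-1/207) = -218/1449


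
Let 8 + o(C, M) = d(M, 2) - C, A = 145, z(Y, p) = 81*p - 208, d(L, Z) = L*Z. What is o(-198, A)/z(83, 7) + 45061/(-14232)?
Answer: -9345539/5109288 ≈ -1.8291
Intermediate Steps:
z(Y, p) = -208 + 81*p
o(C, M) = -8 - C + 2*M (o(C, M) = -8 + (M*2 - C) = -8 + (2*M - C) = -8 + (-C + 2*M) = -8 - C + 2*M)
o(-198, A)/z(83, 7) + 45061/(-14232) = (-8 - 1*(-198) + 2*145)/(-208 + 81*7) + 45061/(-14232) = (-8 + 198 + 290)/(-208 + 567) + 45061*(-1/14232) = 480/359 - 45061/14232 = -9345539/5109288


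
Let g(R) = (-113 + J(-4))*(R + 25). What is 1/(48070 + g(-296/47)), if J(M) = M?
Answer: 47/2156447 ≈ 2.1795e-5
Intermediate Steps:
g(R) = -2925 - 117*R (g(R) = (-113 - 4)*(R + 25) = -117*(25 + R) = -2925 - 117*R)
1/(48070 + g(-296/47)) = 1/(48070 + (-2925 - (-34632)/47)) = 1/(48070 + (-2925 - 117*(-296/47))) = 1/(48070 + (-2925 + 34632/47)) = 1/(48070 - 102843/47) = 1/(2156447/47) = 47/2156447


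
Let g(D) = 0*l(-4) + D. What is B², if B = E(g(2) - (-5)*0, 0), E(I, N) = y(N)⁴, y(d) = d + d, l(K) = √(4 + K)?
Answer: 0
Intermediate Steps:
y(d) = 2*d
g(D) = D (g(D) = 0*√(4 - 4) + D = 0*√0 + D = 0*0 + D = 0 + D = D)
E(I, N) = 16*N⁴ (E(I, N) = (2*N)⁴ = 16*N⁴)
B = 0 (B = 16*0⁴ = 16*0 = 0)
B² = 0² = 0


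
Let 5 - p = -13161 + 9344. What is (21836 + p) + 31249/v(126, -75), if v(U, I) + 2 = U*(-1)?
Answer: 3252975/128 ≈ 25414.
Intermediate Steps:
p = 3822 (p = 5 - (-13161 + 9344) = 5 - 1*(-3817) = 5 + 3817 = 3822)
v(U, I) = -2 - U (v(U, I) = -2 + U*(-1) = -2 - U)
(21836 + p) + 31249/v(126, -75) = (21836 + 3822) + 31249/(-2 - 1*126) = 25658 + 31249/(-2 - 126) = 25658 + 31249/(-128) = 25658 + 31249*(-1/128) = 25658 - 31249/128 = 3252975/128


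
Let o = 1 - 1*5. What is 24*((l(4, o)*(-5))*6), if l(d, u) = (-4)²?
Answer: -11520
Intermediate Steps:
o = -4 (o = 1 - 5 = -4)
l(d, u) = 16
24*((l(4, o)*(-5))*6) = 24*((16*(-5))*6) = 24*(-80*6) = 24*(-480) = -11520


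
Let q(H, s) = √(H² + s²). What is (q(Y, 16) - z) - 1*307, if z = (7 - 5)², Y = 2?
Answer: -311 + 2*√65 ≈ -294.88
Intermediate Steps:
z = 4 (z = 2² = 4)
(q(Y, 16) - z) - 1*307 = (√(2² + 16²) - 1*4) - 1*307 = (√(4 + 256) - 4) - 307 = (√260 - 4) - 307 = (2*√65 - 4) - 307 = (-4 + 2*√65) - 307 = -311 + 2*√65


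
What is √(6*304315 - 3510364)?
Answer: I*√1684474 ≈ 1297.9*I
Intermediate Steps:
√(6*304315 - 3510364) = √(1825890 - 3510364) = √(-1684474) = I*√1684474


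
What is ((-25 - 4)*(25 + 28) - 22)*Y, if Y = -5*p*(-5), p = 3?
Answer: -116925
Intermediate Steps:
Y = 75 (Y = -5*3*(-5) = -15*(-5) = 75)
((-25 - 4)*(25 + 28) - 22)*Y = ((-25 - 4)*(25 + 28) - 22)*75 = (-29*53 - 22)*75 = (-1537 - 22)*75 = -1559*75 = -116925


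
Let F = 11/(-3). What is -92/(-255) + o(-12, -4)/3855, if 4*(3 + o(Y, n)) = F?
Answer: 282929/786420 ≈ 0.35977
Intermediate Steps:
F = -11/3 (F = -⅓*11 = -11/3 ≈ -3.6667)
o(Y, n) = -47/12 (o(Y, n) = -3 + (¼)*(-11/3) = -3 - 11/12 = -47/12)
-92/(-255) + o(-12, -4)/3855 = -92/(-255) - 47/12/3855 = -92*(-1/255) - 47/12*1/3855 = 92/255 - 47/46260 = 282929/786420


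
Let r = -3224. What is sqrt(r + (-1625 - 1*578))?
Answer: 9*I*sqrt(67) ≈ 73.668*I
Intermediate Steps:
sqrt(r + (-1625 - 1*578)) = sqrt(-3224 + (-1625 - 1*578)) = sqrt(-3224 + (-1625 - 578)) = sqrt(-3224 - 2203) = sqrt(-5427) = 9*I*sqrt(67)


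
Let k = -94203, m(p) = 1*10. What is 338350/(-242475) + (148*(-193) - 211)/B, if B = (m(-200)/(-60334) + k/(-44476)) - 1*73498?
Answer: -192026395429593926/191283630761010801 ≈ -1.0039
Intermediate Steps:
m(p) = 10
B = -98609975647495/1341707492 (B = (10/(-60334) - 94203/(-44476)) - 1*73498 = (10*(-1/60334) - 94203*(-1/44476)) - 73498 = (-5/30167 + 94203/44476) - 73498 = 2841599521/1341707492 - 73498 = -98609975647495/1341707492 ≈ -73496.)
338350/(-242475) + (148*(-193) - 211)/B = 338350/(-242475) + (148*(-193) - 211)/(-98609975647495/1341707492) = 338350*(-1/242475) + (-28564 - 211)*(-1341707492/98609975647495) = -13534/9699 - 28775*(-1341707492/98609975647495) = -13534/9699 + 7721526616460/19721995129499 = -192026395429593926/191283630761010801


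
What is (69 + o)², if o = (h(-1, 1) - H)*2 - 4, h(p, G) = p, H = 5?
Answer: 2809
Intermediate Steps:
o = -16 (o = (-1 - 1*5)*2 - 4 = (-1 - 5)*2 - 4 = -6*2 - 4 = -12 - 4 = -16)
(69 + o)² = (69 - 16)² = 53² = 2809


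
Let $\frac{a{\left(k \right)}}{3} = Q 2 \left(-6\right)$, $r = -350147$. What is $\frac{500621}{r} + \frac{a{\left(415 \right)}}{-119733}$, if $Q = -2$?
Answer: $- \frac{19988688259}{13974716917} \approx -1.4303$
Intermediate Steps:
$a{\left(k \right)} = 72$ ($a{\left(k \right)} = 3 \left(-2\right) 2 \left(-6\right) = 3 \left(\left(-4\right) \left(-6\right)\right) = 3 \cdot 24 = 72$)
$\frac{500621}{r} + \frac{a{\left(415 \right)}}{-119733} = \frac{500621}{-350147} + \frac{72}{-119733} = 500621 \left(- \frac{1}{350147}\right) + 72 \left(- \frac{1}{119733}\right) = - \frac{500621}{350147} - \frac{24}{39911} = - \frac{19988688259}{13974716917}$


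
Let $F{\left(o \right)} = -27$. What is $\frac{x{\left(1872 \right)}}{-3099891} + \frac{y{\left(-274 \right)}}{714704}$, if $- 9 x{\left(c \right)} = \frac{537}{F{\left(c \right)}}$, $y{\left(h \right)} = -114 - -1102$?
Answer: $\frac{3262501907}{2361261372084} \approx 0.0013817$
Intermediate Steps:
$y{\left(h \right)} = 988$ ($y{\left(h \right)} = -114 + 1102 = 988$)
$x{\left(c \right)} = \frac{179}{81}$ ($x{\left(c \right)} = - \frac{537 \frac{1}{-27}}{9} = - \frac{537 \left(- \frac{1}{27}\right)}{9} = \left(- \frac{1}{9}\right) \left(- \frac{179}{9}\right) = \frac{179}{81}$)
$\frac{x{\left(1872 \right)}}{-3099891} + \frac{y{\left(-274 \right)}}{714704} = \frac{179}{81 \left(-3099891\right)} + \frac{988}{714704} = \frac{179}{81} \left(- \frac{1}{3099891}\right) + 988 \cdot \frac{1}{714704} = - \frac{179}{251091171} + \frac{13}{9404} = \frac{3262501907}{2361261372084}$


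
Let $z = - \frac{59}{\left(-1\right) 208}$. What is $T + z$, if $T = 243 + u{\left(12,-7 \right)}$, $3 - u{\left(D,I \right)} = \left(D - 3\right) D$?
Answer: $\frac{28763}{208} \approx 138.28$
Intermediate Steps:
$u{\left(D,I \right)} = 3 - D \left(-3 + D\right)$ ($u{\left(D,I \right)} = 3 - \left(D - 3\right) D = 3 - \left(-3 + D\right) D = 3 - D \left(-3 + D\right)$)
$T = 138$ ($T = 243 + \left(3 - 12^{2} + 3 \cdot 12\right) = 243 + \left(3 - 144 + 36\right) = 243 - 105 = 138$)
$z = \frac{59}{208}$ ($z = - \frac{59}{-208} = \left(-59\right) \left(- \frac{1}{208}\right) = \frac{59}{208} \approx 0.28365$)
$T + z = 138 + \frac{59}{208} = \frac{28763}{208}$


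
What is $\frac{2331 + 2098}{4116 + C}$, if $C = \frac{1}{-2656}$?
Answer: $\frac{11763424}{10932095} \approx 1.076$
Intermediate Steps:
$C = - \frac{1}{2656} \approx -0.00037651$
$\frac{2331 + 2098}{4116 + C} = \frac{2331 + 2098}{4116 - \frac{1}{2656}} = \frac{4429}{\frac{10932095}{2656}} = 4429 \cdot \frac{2656}{10932095} = \frac{11763424}{10932095}$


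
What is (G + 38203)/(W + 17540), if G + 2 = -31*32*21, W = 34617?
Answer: 17369/52157 ≈ 0.33301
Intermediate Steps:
G = -20834 (G = -2 - 31*32*21 = -2 - 992*21 = -2 - 20832 = -20834)
(G + 38203)/(W + 17540) = (-20834 + 38203)/(34617 + 17540) = 17369/52157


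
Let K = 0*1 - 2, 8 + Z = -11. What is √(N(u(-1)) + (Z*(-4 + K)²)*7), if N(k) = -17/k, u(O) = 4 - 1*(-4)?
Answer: I*√76642/4 ≈ 69.211*I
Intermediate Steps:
Z = -19 (Z = -8 - 11 = -19)
u(O) = 8 (u(O) = 4 + 4 = 8)
K = -2 (K = 0 - 2 = -2)
√(N(u(-1)) + (Z*(-4 + K)²)*7) = √(-17/8 - 19*(-4 - 2)²*7) = √(-17*⅛ - 19*(-6)²*7) = √(-17/8 - 19*36*7) = √(-17/8 - 684*7) = √(-17/8 - 4788) = √(-38321/8) = I*√76642/4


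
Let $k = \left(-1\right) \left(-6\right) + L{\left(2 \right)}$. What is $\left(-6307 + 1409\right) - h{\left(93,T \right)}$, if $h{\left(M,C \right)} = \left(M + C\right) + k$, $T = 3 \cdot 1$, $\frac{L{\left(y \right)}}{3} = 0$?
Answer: $-5000$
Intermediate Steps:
$L{\left(y \right)} = 0$ ($L{\left(y \right)} = 3 \cdot 0 = 0$)
$k = 6$ ($k = \left(-1\right) \left(-6\right) + 0 = 6 + 0 = 6$)
$T = 3$
$h{\left(M,C \right)} = 6 + C + M$ ($h{\left(M,C \right)} = \left(M + C\right) + 6 = \left(C + M\right) + 6 = 6 + C + M$)
$\left(-6307 + 1409\right) - h{\left(93,T \right)} = \left(-6307 + 1409\right) - \left(6 + 3 + 93\right) = -4898 - 102 = -5000$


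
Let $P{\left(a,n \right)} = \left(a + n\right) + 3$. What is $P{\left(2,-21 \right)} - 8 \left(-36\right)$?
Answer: $272$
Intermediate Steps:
$P{\left(a,n \right)} = 3 + a + n$
$P{\left(2,-21 \right)} - 8 \left(-36\right) = \left(3 + 2 - 21\right) - 8 \left(-36\right) = -16 - -288 = -16 + 288 = 272$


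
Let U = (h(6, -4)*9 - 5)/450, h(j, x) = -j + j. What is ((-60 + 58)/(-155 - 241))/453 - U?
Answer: 2494/224235 ≈ 0.011122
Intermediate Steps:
h(j, x) = 0
U = -1/90 (U = (0*9 - 5)/450 = (0 - 5)*(1/450) = -5*1/450 = -1/90 ≈ -0.011111)
((-60 + 58)/(-155 - 241))/453 - U = ((-60 + 58)/(-155 - 241))/453 - 1*(-1/90) = -2/(-396)*(1/453) + 1/90 = -2*(-1/396)*(1/453) + 1/90 = (1/198)*(1/453) + 1/90 = 1/89694 + 1/90 = 2494/224235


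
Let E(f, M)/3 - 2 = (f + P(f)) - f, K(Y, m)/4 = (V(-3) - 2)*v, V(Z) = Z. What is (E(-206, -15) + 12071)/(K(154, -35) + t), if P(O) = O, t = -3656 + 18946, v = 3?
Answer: 11459/15230 ≈ 0.75240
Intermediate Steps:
t = 15290
K(Y, m) = -60 (K(Y, m) = 4*((-3 - 2)*3) = 4*(-5*3) = 4*(-15) = -60)
E(f, M) = 6 + 3*f (E(f, M) = 6 + 3*((f + f) - f) = 6 + 3*(2*f - f) = 6 + 3*f)
(E(-206, -15) + 12071)/(K(154, -35) + t) = ((6 + 3*(-206)) + 12071)/(-60 + 15290) = ((6 - 618) + 12071)/15230 = (-612 + 12071)*(1/15230) = 11459*(1/15230) = 11459/15230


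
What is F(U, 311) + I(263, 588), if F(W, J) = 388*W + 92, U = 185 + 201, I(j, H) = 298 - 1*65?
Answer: 150093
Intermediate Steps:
I(j, H) = 233 (I(j, H) = 298 - 65 = 233)
U = 386
F(W, J) = 92 + 388*W
F(U, 311) + I(263, 588) = (92 + 388*386) + 233 = (92 + 149768) + 233 = 149860 + 233 = 150093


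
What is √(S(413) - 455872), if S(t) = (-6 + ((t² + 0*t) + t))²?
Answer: 8*√456755261 ≈ 1.7097e+5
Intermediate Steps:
S(t) = (-6 + t + t²)² (S(t) = (-6 + ((t² + 0) + t))² = (-6 + (t² + t))² = (-6 + (t + t²))² = (-6 + t + t²)²)
√(S(413) - 455872) = √((-6 + 413 + 413²)² - 455872) = √((-6 + 413 + 170569)² - 455872) = √(170976² - 455872) = √(29232792576 - 455872) = √29232336704 = 8*√456755261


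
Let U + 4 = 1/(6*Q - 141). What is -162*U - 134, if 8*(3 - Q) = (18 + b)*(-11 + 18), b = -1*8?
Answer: 6694/13 ≈ 514.92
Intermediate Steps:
b = -8
Q = -23/4 (Q = 3 - (18 - 8)*(-11 + 18)/8 = 3 - 5*7/4 = 3 - 1/8*70 = 3 - 35/4 = -23/4 ≈ -5.7500)
U = -1406/351 (U = -4 + 1/(6*(-23/4) - 141) = -4 + 1/(-69/2 - 141) = -4 + 1/(-351/2) = -4 - 2/351 = -1406/351 ≈ -4.0057)
-162*U - 134 = -162*(-1406/351) - 134 = 8436/13 - 134 = 6694/13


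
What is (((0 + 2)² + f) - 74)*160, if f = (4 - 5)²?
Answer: -11040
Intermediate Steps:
f = 1 (f = (-1)² = 1)
(((0 + 2)² + f) - 74)*160 = (((0 + 2)² + 1) - 74)*160 = ((2² + 1) - 74)*160 = ((4 + 1) - 74)*160 = (5 - 74)*160 = -69*160 = -11040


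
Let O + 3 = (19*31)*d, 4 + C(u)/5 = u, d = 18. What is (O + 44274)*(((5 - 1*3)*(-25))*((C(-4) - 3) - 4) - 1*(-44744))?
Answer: 2584189062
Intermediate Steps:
C(u) = -20 + 5*u
O = 10599 (O = -3 + (19*31)*18 = -3 + 589*18 = -3 + 10602 = 10599)
(O + 44274)*(((5 - 1*3)*(-25))*((C(-4) - 3) - 4) - 1*(-44744)) = (10599 + 44274)*(((5 - 1*3)*(-25))*(((-20 + 5*(-4)) - 3) - 4) - 1*(-44744)) = 54873*(((5 - 3)*(-25))*(((-20 - 20) - 3) - 4) + 44744) = 54873*((2*(-25))*((-40 - 3) - 4) + 44744) = 54873*(-50*(-43 - 4) + 44744) = 54873*(-50*(-47) + 44744) = 54873*(2350 + 44744) = 54873*47094 = 2584189062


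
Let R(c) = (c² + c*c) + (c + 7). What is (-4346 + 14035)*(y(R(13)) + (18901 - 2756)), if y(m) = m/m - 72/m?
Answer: 28002159522/179 ≈ 1.5644e+8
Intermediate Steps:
R(c) = 7 + c + 2*c² (R(c) = (c² + c²) + (7 + c) = 2*c² + (7 + c) = 7 + c + 2*c²)
y(m) = 1 - 72/m
(-4346 + 14035)*(y(R(13)) + (18901 - 2756)) = (-4346 + 14035)*((-72 + (7 + 13 + 2*13²))/(7 + 13 + 2*13²) + (18901 - 2756)) = 9689*((-72 + (7 + 13 + 2*169))/(7 + 13 + 2*169) + 16145) = 9689*((-72 + (7 + 13 + 338))/(7 + 13 + 338) + 16145) = 9689*((-72 + 358)/358 + 16145) = 9689*((1/358)*286 + 16145) = 9689*(143/179 + 16145) = 9689*(2890098/179) = 28002159522/179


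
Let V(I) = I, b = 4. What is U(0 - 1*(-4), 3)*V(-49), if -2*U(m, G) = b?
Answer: 98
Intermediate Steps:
U(m, G) = -2 (U(m, G) = -½*4 = -2)
U(0 - 1*(-4), 3)*V(-49) = -2*(-49) = 98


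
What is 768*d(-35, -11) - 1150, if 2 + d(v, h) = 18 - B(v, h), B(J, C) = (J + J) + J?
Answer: 91778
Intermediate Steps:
B(J, C) = 3*J (B(J, C) = 2*J + J = 3*J)
d(v, h) = 16 - 3*v (d(v, h) = -2 + (18 - 3*v) = 16 - 3*v)
768*d(-35, -11) - 1150 = 768*(16 - 3*(-35)) - 1150 = 768*(16 + 105) - 1150 = 768*121 - 1150 = 92928 - 1150 = 91778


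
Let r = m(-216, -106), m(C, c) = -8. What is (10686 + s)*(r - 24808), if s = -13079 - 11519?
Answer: 345240192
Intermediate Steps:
s = -24598
r = -8
(10686 + s)*(r - 24808) = (10686 - 24598)*(-8 - 24808) = -13912*(-24816) = 345240192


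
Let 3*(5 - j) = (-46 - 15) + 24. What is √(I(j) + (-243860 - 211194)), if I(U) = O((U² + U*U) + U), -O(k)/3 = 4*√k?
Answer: √(-455054 - 8*√1391) ≈ 674.8*I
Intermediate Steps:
j = 52/3 (j = 5 - ((-46 - 15) + 24)/3 = 5 - (-61 + 24)/3 = 5 - ⅓*(-37) = 5 + 37/3 = 52/3 ≈ 17.333)
O(k) = -12*√k
I(U) = -12*√(U + 2*U²) (I(U) = -12*√((U² + U*U) + U) = -12*√((U² + U²) + U) = -12*√(2*U² + U) = -12*√(U + 2*U²))
√(I(j) + (-243860 - 211194)) = √(-12*2*√39*√(1 + 2*(52/3))/3 + (-243860 - 211194)) = √(-12*2*√39*√(1 + 104/3)/3 - 455054) = √(-12*2*√1391/3 - 455054) = √(-8*√1391 - 455054) = √(-455054 - 8*√1391)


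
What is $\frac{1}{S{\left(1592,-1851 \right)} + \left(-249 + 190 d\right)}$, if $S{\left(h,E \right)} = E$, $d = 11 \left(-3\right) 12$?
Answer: $- \frac{1}{77340} \approx -1.293 \cdot 10^{-5}$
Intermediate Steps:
$d = -396$ ($d = \left(-33\right) 12 = -396$)
$\frac{1}{S{\left(1592,-1851 \right)} + \left(-249 + 190 d\right)} = \frac{1}{-1851 + \left(-249 + 190 \left(-396\right)\right)} = \frac{1}{-1851 - 75489} = \frac{1}{-77340} = - \frac{1}{77340}$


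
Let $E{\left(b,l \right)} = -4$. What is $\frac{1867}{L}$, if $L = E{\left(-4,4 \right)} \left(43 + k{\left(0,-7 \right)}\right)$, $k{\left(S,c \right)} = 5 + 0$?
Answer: $- \frac{1867}{192} \approx -9.724$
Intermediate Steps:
$k{\left(S,c \right)} = 5$
$L = -192$ ($L = - 4 \left(43 + 5\right) = \left(-4\right) 48 = -192$)
$\frac{1867}{L} = \frac{1867}{-192} = 1867 \left(- \frac{1}{192}\right) = - \frac{1867}{192}$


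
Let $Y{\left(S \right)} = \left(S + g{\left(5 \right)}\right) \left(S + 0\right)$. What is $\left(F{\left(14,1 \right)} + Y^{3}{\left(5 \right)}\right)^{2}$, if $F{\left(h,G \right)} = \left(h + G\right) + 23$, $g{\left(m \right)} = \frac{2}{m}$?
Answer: $388917841$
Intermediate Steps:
$F{\left(h,G \right)} = 23 + G + h$ ($F{\left(h,G \right)} = \left(G + h\right) + 23 = 23 + G + h$)
$Y{\left(S \right)} = S \left(\frac{2}{5} + S\right)$ ($Y{\left(S \right)} = \left(S + \frac{2}{5}\right) \left(S + 0\right) = \left(S + 2 \cdot \frac{1}{5}\right) S = \left(S + \frac{2}{5}\right) S = \left(\frac{2}{5} + S\right) S = S \left(\frac{2}{5} + S\right)$)
$\left(F{\left(14,1 \right)} + Y^{3}{\left(5 \right)}\right)^{2} = \left(\left(23 + 1 + 14\right) + \left(\frac{1}{5} \cdot 5 \left(2 + 5 \cdot 5\right)\right)^{3}\right)^{2} = \left(38 + \left(\frac{1}{5} \cdot 5 \left(2 + 25\right)\right)^{3}\right)^{2} = \left(38 + \left(\frac{1}{5} \cdot 5 \cdot 27\right)^{3}\right)^{2} = \left(38 + 27^{3}\right)^{2} = \left(38 + 19683\right)^{2} = 19721^{2} = 388917841$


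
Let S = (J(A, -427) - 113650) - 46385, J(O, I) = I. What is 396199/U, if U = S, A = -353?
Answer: -396199/160462 ≈ -2.4691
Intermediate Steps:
S = -160462 (S = (-427 - 113650) - 46385 = -114077 - 46385 = -160462)
U = -160462
396199/U = 396199/(-160462) = 396199*(-1/160462) = -396199/160462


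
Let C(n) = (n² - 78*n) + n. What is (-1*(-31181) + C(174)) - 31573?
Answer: 16486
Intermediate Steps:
C(n) = n² - 77*n
(-1*(-31181) + C(174)) - 31573 = (-1*(-31181) + 174*(-77 + 174)) - 31573 = (31181 + 174*97) - 31573 = (31181 + 16878) - 31573 = 48059 - 31573 = 16486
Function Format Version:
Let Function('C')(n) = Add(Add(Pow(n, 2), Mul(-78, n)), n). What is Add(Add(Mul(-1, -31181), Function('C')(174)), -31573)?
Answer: 16486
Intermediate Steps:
Function('C')(n) = Add(Pow(n, 2), Mul(-77, n))
Add(Add(Mul(-1, -31181), Function('C')(174)), -31573) = Add(Add(Mul(-1, -31181), Mul(174, Add(-77, 174))), -31573) = Add(Add(31181, Mul(174, 97)), -31573) = Add(Add(31181, 16878), -31573) = Add(48059, -31573) = 16486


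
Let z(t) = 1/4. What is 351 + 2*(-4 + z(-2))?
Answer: 687/2 ≈ 343.50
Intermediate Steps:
z(t) = 1/4
351 + 2*(-4 + z(-2)) = 351 + 2*(-4 + 1/4) = 351 + 2*(-15/4) = 351 - 15/2 = 687/2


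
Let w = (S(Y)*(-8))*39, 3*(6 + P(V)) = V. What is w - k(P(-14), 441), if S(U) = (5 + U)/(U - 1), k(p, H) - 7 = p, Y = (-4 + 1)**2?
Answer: -1627/3 ≈ -542.33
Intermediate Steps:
P(V) = -6 + V/3
Y = 9 (Y = (-3)**2 = 9)
k(p, H) = 7 + p
S(U) = (5 + U)/(-1 + U)
w = -546 (w = (((5 + 9)/(-1 + 9))*(-8))*39 = ((14/8)*(-8))*39 = (((1/8)*14)*(-8))*39 = ((7/4)*(-8))*39 = -14*39 = -546)
w - k(P(-14), 441) = -546 - (7 + (-6 + (1/3)*(-14))) = -546 - (7 + (-6 - 14/3)) = -546 - (7 - 32/3) = -546 - 1*(-11/3) = -546 + 11/3 = -1627/3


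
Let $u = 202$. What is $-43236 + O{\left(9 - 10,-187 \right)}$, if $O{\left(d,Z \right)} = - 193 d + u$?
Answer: $-42841$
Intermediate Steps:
$O{\left(d,Z \right)} = 202 - 193 d$ ($O{\left(d,Z \right)} = - 193 d + 202 = 202 - 193 d$)
$-43236 + O{\left(9 - 10,-187 \right)} = -43236 + \left(202 - 193 \left(9 - 10\right)\right) = -43236 + \left(202 - -193\right) = -43236 + \left(202 + 193\right) = -43236 + 395 = -42841$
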